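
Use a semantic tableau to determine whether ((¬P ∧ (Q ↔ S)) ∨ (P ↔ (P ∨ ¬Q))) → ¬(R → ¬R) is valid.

Assume the negation and expand:
Initial set: {F (((¬P ∧ (Q ↔ S)) ∨ (P ↔ (P ∨ ¬Q))) → ¬(R → ¬R))}.
F (((¬P ∧ (Q ↔ S)) ∨ (P ↔ (P ∨ ¬Q))) → ¬(R → ¬R)): α-rule — add T ((¬P ∧ (Q ↔ S)) ∨ (P ↔ (P ∨ ¬Q))), F ¬(R → ¬R).
T ((¬P ∧ (Q ↔ S)) ∨ (P ↔ (P ∨ ¬Q))): β-rule — branch into T (¬P ∧ (Q ↔ S))  //  T (P ↔ (P ∨ ¬Q)).
  branch 1 (add T (¬P ∧ (Q ↔ S))):
    T (¬P ∧ (Q ↔ S)): α-rule — add T ¬P, T (Q ↔ S).
    F ¬(R → ¬R): β-rule — branch into F R  //  T ¬R.
      branch 1.1 (add F R):
        T (Q ↔ S): β-rule — branch into T Q, T S  //  F Q, F S.
          branch 1.1.1 (add T Q, T S):
            ○ open, literals {P=0, Q=1, R=0, S=1}.
          branch 1.1.2 (add F Q, F S):
            ○ open, literals {P=0, Q=0, R=0, S=0}.
      branch 1.2 (add T ¬R):
        T (Q ↔ S): β-rule — branch into T Q, T S  //  F Q, F S.
          branch 1.2.1 (add T Q, T S):
            ○ open, literals {P=0, Q=1, R=0, S=1}.
          branch 1.2.2 (add F Q, F S):
            ○ open, literals {P=0, Q=0, R=0, S=0}.
  branch 2 (add T (P ↔ (P ∨ ¬Q))):
    F ¬(R → ¬R): β-rule — branch into F R  //  T ¬R.
      branch 2.1 (add F R):
        T (P ↔ (P ∨ ¬Q)): β-rule — branch into T P, T (P ∨ ¬Q)  //  F P, F (P ∨ ¬Q).
          branch 2.1.1 (add T P, T (P ∨ ¬Q)):
            T (P ∨ ¬Q): β-rule — branch into T P  //  T ¬Q.
              branch 2.1.1.1 (add T P):
                ○ open, literals {P=1, R=0}.
              branch 2.1.1.2 (add T ¬Q):
                ○ open, literals {P=1, Q=0, R=0}.
          branch 2.1.2 (add F P, F (P ∨ ¬Q)):
            F (P ∨ ¬Q): α-rule — add F P, F ¬Q.
            ○ open, literals {P=0, Q=1, R=0}.
      branch 2.2 (add T ¬R):
        T (P ↔ (P ∨ ¬Q)): β-rule — branch into T P, T (P ∨ ¬Q)  //  F P, F (P ∨ ¬Q).
          branch 2.2.1 (add T P, T (P ∨ ¬Q)):
            T (P ∨ ¬Q): β-rule — branch into T P  //  T ¬Q.
              branch 2.2.1.1 (add T P):
                ○ open, literals {P=1, R=0}.
              branch 2.2.1.2 (add T ¬Q):
                ○ open, literals {P=1, Q=0, R=0}.
          branch 2.2.2 (add F P, F (P ∨ ¬Q)):
            F (P ∨ ¬Q): α-rule — add F P, F ¬Q.
            ○ open, literals {P=0, Q=1, R=0}.
0 branches closed, 10 open.
An open branch gives a countermodel: P=0, Q=1, R=0, S=1 (unmentioned atoms arbitrary); under it the original formula is false.

Not valid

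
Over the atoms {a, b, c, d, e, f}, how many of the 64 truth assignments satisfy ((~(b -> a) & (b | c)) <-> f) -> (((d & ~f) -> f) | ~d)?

52

Initial set: {(((~(b -> a) & (b | c)) <-> f) -> (((d & ~f) -> f) | ~d))}.
(((~(b -> a) & (b | c)) <-> f) -> (((d & ~f) -> f) | ~d)): β-rule — branch into ~((~(b -> a) & (b | c)) <-> f)  //  (((d & ~f) -> f) | ~d).
  branch 1 (add ~((~(b -> a) & (b | c)) <-> f)):
    ~((~(b -> a) & (b | c)) <-> f): β-rule — branch into (~(b -> a) & (b | c)), ~f  //  ~(~(b -> a) & (b | c)), f.
      branch 1.1 (add (~(b -> a) & (b | c)), ~f):
        (~(b -> a) & (b | c)): α-rule — add ~(b -> a), (b | c).
        ~(b -> a): α-rule — add b, ~a.
        (b | c): β-rule — branch into b  //  c.
          branch 1.1.1 (add b):
            ○ open, literals {a=0, b=1, f=0}.
          branch 1.1.2 (add c):
            ○ open, literals {a=0, b=1, c=1, f=0}.
      branch 1.2 (add ~(~(b -> a) & (b | c)), f):
        ~(~(b -> a) & (b | c)): β-rule — branch into ~~(b -> a)  //  ~(b | c).
          branch 1.2.1 (add ~~(b -> a)):
            ~~(b -> a): β-rule — branch into ~b  //  a.
              branch 1.2.1.1 (add ~b):
                ○ open, literals {b=0, f=1}.
              branch 1.2.1.2 (add a):
                ○ open, literals {a=1, f=1}.
          branch 1.2.2 (add ~(b | c)):
            ~(b | c): α-rule — add ~b, ~c.
            ○ open, literals {b=0, c=0, f=1}.
  branch 2 (add (((d & ~f) -> f) | ~d)):
    (((d & ~f) -> f) | ~d): β-rule — branch into ((d & ~f) -> f)  //  ~d.
      branch 2.1 (add ((d & ~f) -> f)):
        ((d & ~f) -> f): β-rule — branch into ~(d & ~f)  //  f.
          branch 2.1.1 (add ~(d & ~f)):
            ~(d & ~f): β-rule — branch into ~d  //  ~~f.
              branch 2.1.1.1 (add ~d):
                ○ open, literals {d=0}.
              branch 2.1.1.2 (add ~~f):
                ○ open, literals {f=1}.
          branch 2.1.2 (add f):
            ○ open, literals {f=1}.
      branch 2.2 (add ~d):
        ○ open, literals {d=0}.
0 branches closed, 9 open.
Each open branch fixes some atoms; the unmentioned ones are free. Counting distinct full assignments: branch {a=0, b=1, f=0} (c, d, e) contributes 8 new; branch {a=0, b=1, c=1, f=0} (d, e) contributes 0 new; branch {b=0, f=1} (a, c, d, e) contributes 16 new; branch {a=1, f=1} (b, c, d, e) contributes 8 new; branch {b=0, c=0, f=1} (a, d, e) contributes 0 new; branch {d=0} (a, b, c, e, f) contributes 16 new; branch {f=1} (a, b, c, d, e) contributes 4 new; branch {f=1} (a, b, c, d, e) contributes 0 new; branch {d=0} (a, b, c, e, f) contributes 0 new. Total: 52.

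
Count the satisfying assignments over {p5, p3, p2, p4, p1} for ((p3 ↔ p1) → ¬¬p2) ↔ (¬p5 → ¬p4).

20

Initial set: {(((p3 ↔ p1) → ¬¬p2) ↔ (¬p5 → ¬p4))}.
(((p3 ↔ p1) → ¬¬p2) ↔ (¬p5 → ¬p4)): β-rule — branch into ((p3 ↔ p1) → ¬¬p2), (¬p5 → ¬p4)  //  ¬((p3 ↔ p1) → ¬¬p2), ¬(¬p5 → ¬p4).
  branch 1 (add ((p3 ↔ p1) → ¬¬p2), (¬p5 → ¬p4)):
    ((p3 ↔ p1) → ¬¬p2): β-rule — branch into ¬(p3 ↔ p1)  //  ¬¬p2.
      branch 1.1 (add ¬(p3 ↔ p1)):
        (¬p5 → ¬p4): β-rule — branch into ¬¬p5  //  ¬p4.
          branch 1.1.1 (add ¬¬p5):
            ¬(p3 ↔ p1): β-rule — branch into p3, ¬p1  //  ¬p3, p1.
              branch 1.1.1.1 (add p3, ¬p1):
                ○ open, literals {p1=false, p3=true, p5=true}.
              branch 1.1.1.2 (add ¬p3, p1):
                ○ open, literals {p1=true, p3=false, p5=true}.
          branch 1.1.2 (add ¬p4):
            ¬(p3 ↔ p1): β-rule — branch into p3, ¬p1  //  ¬p3, p1.
              branch 1.1.2.1 (add p3, ¬p1):
                ○ open, literals {p1=false, p3=true, p4=false}.
              branch 1.1.2.2 (add ¬p3, p1):
                ○ open, literals {p1=true, p3=false, p4=false}.
      branch 1.2 (add ¬¬p2):
        ¬¬p2: drop double negation, giving p2.
        (¬p5 → ¬p4): β-rule — branch into ¬¬p5  //  ¬p4.
          branch 1.2.1 (add ¬¬p5):
            ○ open, literals {p2=true, p5=true}.
          branch 1.2.2 (add ¬p4):
            ○ open, literals {p2=true, p4=false}.
  branch 2 (add ¬((p3 ↔ p1) → ¬¬p2), ¬(¬p5 → ¬p4)):
    ¬((p3 ↔ p1) → ¬¬p2): α-rule — add (p3 ↔ p1), ¬¬¬p2.
    ¬(¬p5 → ¬p4): α-rule — add ¬p5, ¬¬p4.
    ¬¬¬p2: drop double negation, giving ¬p2.
    (p3 ↔ p1): β-rule — branch into p3, p1  //  ¬p3, ¬p1.
      branch 2.1 (add p3, p1):
        ○ open, literals {p1=true, p2=false, p3=true, p4=true, p5=false}.
      branch 2.2 (add ¬p3, ¬p1):
        ○ open, literals {p1=false, p2=false, p3=false, p4=true, p5=false}.
0 branches closed, 8 open.
Each open branch fixes some atoms; the unmentioned ones are free. Counting distinct full assignments: branch {p1=false, p3=true, p5=true} (p2, p4) contributes 4 new; branch {p1=true, p3=false, p5=true} (p2, p4) contributes 4 new; branch {p1=false, p3=true, p4=false} (p5, p2) contributes 2 new; branch {p1=true, p3=false, p4=false} (p5, p2) contributes 2 new; branch {p2=true, p5=true} (p3, p4, p1) contributes 4 new; branch {p2=true, p4=false} (p5, p3, p1) contributes 2 new; branch {p1=true, p2=false, p3=true, p4=true, p5=false} (none free) contributes 1 new; branch {p1=false, p2=false, p3=false, p4=true, p5=false} (none free) contributes 1 new. Total: 20.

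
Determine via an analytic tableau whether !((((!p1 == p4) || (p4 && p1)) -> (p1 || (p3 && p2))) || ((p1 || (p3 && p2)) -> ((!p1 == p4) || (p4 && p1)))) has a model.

Initial set: {!((((!p1 == p4) || (p4 && p1)) -> (p1 || (p3 && p2))) || ((p1 || (p3 && p2)) -> ((!p1 == p4) || (p4 && p1))))}.
!((((!p1 == p4) || (p4 && p1)) -> (p1 || (p3 && p2))) || ((p1 || (p3 && p2)) -> ((!p1 == p4) || (p4 && p1)))): α-rule — add !(((!p1 == p4) || (p4 && p1)) -> (p1 || (p3 && p2))), !((p1 || (p3 && p2)) -> ((!p1 == p4) || (p4 && p1))).
!(((!p1 == p4) || (p4 && p1)) -> (p1 || (p3 && p2))): α-rule — add ((!p1 == p4) || (p4 && p1)), !(p1 || (p3 && p2)).
!((p1 || (p3 && p2)) -> ((!p1 == p4) || (p4 && p1))): α-rule — add (p1 || (p3 && p2)), !((!p1 == p4) || (p4 && p1)).
!(p1 || (p3 && p2)): α-rule — add !p1, !(p3 && p2).
!((!p1 == p4) || (p4 && p1)): α-rule — add !(!p1 == p4), !(p4 && p1).
((!p1 == p4) || (p4 && p1)): β-rule — branch into (!p1 == p4)  //  (p4 && p1).
  branch 1 (add (!p1 == p4)):
    (p1 || (p3 && p2)): β-rule — branch into p1  //  (p3 && p2).
      branch 1.1 (add p1):
        × closes — contains both p1 and !p1.
      branch 1.2 (add (p3 && p2)):
        (p3 && p2): α-rule — add p3, p2.
        !(p3 && p2): β-rule — branch into !p3  //  !p2.
          branch 1.2.1 (add !p3):
            × closes — contains both p3 and !p3.
          branch 1.2.2 (add !p2):
            × closes — contains both p2 and !p2.
  branch 2 (add (p4 && p1)):
    (p4 && p1): α-rule — add p4, p1.
    × closes — contains both p1 and !p1.
All 4 branches close.
Every branch closed; the formula is unsatisfiable.

Unsatisfiable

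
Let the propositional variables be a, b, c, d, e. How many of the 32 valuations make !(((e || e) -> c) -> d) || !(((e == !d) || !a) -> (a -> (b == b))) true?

12

Initial set: {(!(((e || e) -> c) -> d) || !(((e == !d) || !a) -> (a -> (b == b))))}.
(!(((e || e) -> c) -> d) || !(((e == !d) || !a) -> (a -> (b == b)))): β-rule — branch into !(((e || e) -> c) -> d)  //  !(((e == !d) || !a) -> (a -> (b == b))).
  branch 1 (add !(((e || e) -> c) -> d)):
    !(((e || e) -> c) -> d): α-rule — add ((e || e) -> c), !d.
    ((e || e) -> c): β-rule — branch into !(e || e)  //  c.
      branch 1.1 (add !(e || e)):
        !(e || e): α-rule — add !e, !e.
        ○ open, literals {d=0, e=0}.
      branch 1.2 (add c):
        ○ open, literals {c=1, d=0}.
  branch 2 (add !(((e == !d) || !a) -> (a -> (b == b)))):
    !(((e == !d) || !a) -> (a -> (b == b))): α-rule — add ((e == !d) || !a), !(a -> (b == b)).
    !(a -> (b == b)): α-rule — add a, !(b == b).
    ((e == !d) || !a): β-rule — branch into (e == !d)  //  !a.
      branch 2.1 (add (e == !d)):
        !(b == b): β-rule — branch into b, !b  //  !b, b.
          branch 2.1.1 (add b, !b):
            × closes — contains both b and !b.
          branch 2.1.2 (add !b, b):
            × closes — contains both b and !b.
      branch 2.2 (add !a):
        × closes — contains both a and !a.
3 branches closed, 2 open.
Each open branch fixes some atoms; the unmentioned ones are free. Counting distinct full assignments: branch {d=0, e=0} (a, b, c) contributes 8 new; branch {c=1, d=0} (a, b, e) contributes 4 new. Total: 12.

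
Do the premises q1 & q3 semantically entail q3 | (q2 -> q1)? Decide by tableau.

Initial set: {(q1 & q3); ~(q3 | (q2 -> q1))}.
(q1 & q3): α-rule — add q1, q3.
~(q3 | (q2 -> q1)): α-rule — add ~q3, ~(q2 -> q1).
× closes — contains both q3 and ~q3.
All 1 branch closes.
Every branch closed, so the premises entail the conclusion.

Yes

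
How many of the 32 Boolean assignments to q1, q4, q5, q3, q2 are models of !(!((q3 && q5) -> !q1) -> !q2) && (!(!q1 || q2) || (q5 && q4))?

1

Initial set: {(!(!((q3 && q5) -> !q1) -> !q2) && (!(!q1 || q2) || (q5 && q4)))}.
(!(!((q3 && q5) -> !q1) -> !q2) && (!(!q1 || q2) || (q5 && q4))): α-rule — add !(!((q3 && q5) -> !q1) -> !q2), (!(!q1 || q2) || (q5 && q4)).
!(!((q3 && q5) -> !q1) -> !q2): α-rule — add !((q3 && q5) -> !q1), !!q2.
!((q3 && q5) -> !q1): α-rule — add (q3 && q5), !!q1.
(q3 && q5): α-rule — add q3, q5.
(!(!q1 || q2) || (q5 && q4)): β-rule — branch into !(!q1 || q2)  //  (q5 && q4).
  branch 1 (add !(!q1 || q2)):
    !(!q1 || q2): α-rule — add !!q1, !q2.
    × closes — contains both q2 and !q2.
  branch 2 (add (q5 && q4)):
    (q5 && q4): α-rule — add q5, q4.
    ○ open, literals {q1=true, q2=true, q3=true, q4=true, q5=true}.
1 branch closed, 1 open.
Each open branch fixes some atoms; the unmentioned ones are free. Counting distinct full assignments: branch {q1=true, q2=true, q3=true, q4=true, q5=true} (none free) contributes 1 new. Total: 1.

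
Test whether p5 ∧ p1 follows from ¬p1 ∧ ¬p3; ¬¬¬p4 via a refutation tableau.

No

Initial set: {(¬p1 ∧ ¬p3); ¬¬¬p4; ¬(p5 ∧ p1)}.
(¬p1 ∧ ¬p3): α-rule — add ¬p1, ¬p3.
¬¬¬p4: drop double negation, giving ¬p4.
¬(p5 ∧ p1): β-rule — branch into ¬p5  //  ¬p1.
  branch 1 (add ¬p5):
    ○ open, literals {p1=false, p3=false, p4=false, p5=false}.
  branch 2 (add ¬p1):
    ○ open, literals {p1=false, p3=false, p4=false}.
0 branches closed, 2 open.
An open branch gives a countermodel: p1=false, p3=false, p4=false, p5=false (unmentioned atoms arbitrary); the premises hold there but the conclusion fails.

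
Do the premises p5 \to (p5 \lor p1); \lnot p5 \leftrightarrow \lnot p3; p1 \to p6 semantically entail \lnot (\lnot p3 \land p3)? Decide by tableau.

Yes

Initial set: {(p5 \to (p5 \lor p1)); (\lnot p5 \leftrightarrow \lnot p3); (p1 \to p6); \lnot \lnot (\lnot p3 \land p3)}.
\lnot \lnot (\lnot p3 \land p3): α-rule — add \lnot p3, p3.
× closes — contains both p3 and \lnot p3.
All 1 branch closes.
Every branch closed, so the premises entail the conclusion.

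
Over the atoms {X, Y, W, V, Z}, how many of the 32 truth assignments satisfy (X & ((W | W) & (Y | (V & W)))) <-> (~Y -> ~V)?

Initial set: {((X & ((W | W) & (Y | (V & W)))) <-> (~Y -> ~V))}.
((X & ((W | W) & (Y | (V & W)))) <-> (~Y -> ~V)): β-rule — branch into (X & ((W | W) & (Y | (V & W)))), (~Y -> ~V)  //  ~(X & ((W | W) & (Y | (V & W)))), ~(~Y -> ~V).
  branch 1 (add (X & ((W | W) & (Y | (V & W)))), (~Y -> ~V)):
    (X & ((W | W) & (Y | (V & W)))): α-rule — add X, ((W | W) & (Y | (V & W))).
    ((W | W) & (Y | (V & W))): α-rule — add (W | W), (Y | (V & W)).
    (~Y -> ~V): β-rule — branch into ~~Y  //  ~V.
      branch 1.1 (add ~~Y):
        (W | W): β-rule — branch into W  //  W.
          branch 1.1.1 (add W):
            (Y | (V & W)): β-rule — branch into Y  //  (V & W).
              branch 1.1.1.1 (add Y):
                ○ open, literals {W=1, X=1, Y=1}.
              branch 1.1.1.2 (add (V & W)):
                (V & W): α-rule — add V, W.
                ○ open, literals {V=1, W=1, X=1, Y=1}.
          branch 1.1.2 (add W):
            (Y | (V & W)): β-rule — branch into Y  //  (V & W).
              branch 1.1.2.1 (add Y):
                ○ open, literals {W=1, X=1, Y=1}.
              branch 1.1.2.2 (add (V & W)):
                (V & W): α-rule — add V, W.
                ○ open, literals {V=1, W=1, X=1, Y=1}.
      branch 1.2 (add ~V):
        (W | W): β-rule — branch into W  //  W.
          branch 1.2.1 (add W):
            (Y | (V & W)): β-rule — branch into Y  //  (V & W).
              branch 1.2.1.1 (add Y):
                ○ open, literals {V=0, W=1, X=1, Y=1}.
              branch 1.2.1.2 (add (V & W)):
                (V & W): α-rule — add V, W.
                × closes — contains both V and ~V.
          branch 1.2.2 (add W):
            (Y | (V & W)): β-rule — branch into Y  //  (V & W).
              branch 1.2.2.1 (add Y):
                ○ open, literals {V=0, W=1, X=1, Y=1}.
              branch 1.2.2.2 (add (V & W)):
                (V & W): α-rule — add V, W.
                × closes — contains both V and ~V.
  branch 2 (add ~(X & ((W | W) & (Y | (V & W)))), ~(~Y -> ~V)):
    ~(~Y -> ~V): α-rule — add ~Y, ~~V.
    ~(X & ((W | W) & (Y | (V & W)))): β-rule — branch into ~X  //  ~((W | W) & (Y | (V & W))).
      branch 2.1 (add ~X):
        ○ open, literals {V=1, X=0, Y=0}.
      branch 2.2 (add ~((W | W) & (Y | (V & W)))):
        ~((W | W) & (Y | (V & W))): β-rule — branch into ~(W | W)  //  ~(Y | (V & W)).
          branch 2.2.1 (add ~(W | W)):
            ~(W | W): α-rule — add ~W, ~W.
            ○ open, literals {V=1, W=0, Y=0}.
          branch 2.2.2 (add ~(Y | (V & W))):
            ~(Y | (V & W)): α-rule — add ~Y, ~(V & W).
            ~(V & W): β-rule — branch into ~V  //  ~W.
              branch 2.2.2.1 (add ~V):
                × closes — contains both V and ~V.
              branch 2.2.2.2 (add ~W):
                ○ open, literals {V=1, W=0, Y=0}.
3 branches closed, 9 open.
Each open branch fixes some atoms; the unmentioned ones are free. Counting distinct full assignments: branch {W=1, X=1, Y=1} (V, Z) contributes 4 new; branch {V=1, W=1, X=1, Y=1} (Z) contributes 0 new; branch {W=1, X=1, Y=1} (V, Z) contributes 0 new; branch {V=1, W=1, X=1, Y=1} (Z) contributes 0 new; branch {V=0, W=1, X=1, Y=1} (Z) contributes 0 new; branch {V=0, W=1, X=1, Y=1} (Z) contributes 0 new; branch {V=1, X=0, Y=0} (W, Z) contributes 4 new; branch {V=1, W=0, Y=0} (X, Z) contributes 2 new; branch {V=1, W=0, Y=0} (X, Z) contributes 0 new. Total: 10.

10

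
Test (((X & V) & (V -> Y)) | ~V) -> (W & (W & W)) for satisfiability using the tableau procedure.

Satisfiable

Initial set: {((((X & V) & (V -> Y)) | ~V) -> (W & (W & W)))}.
((((X & V) & (V -> Y)) | ~V) -> (W & (W & W))): β-rule — branch into ~(((X & V) & (V -> Y)) | ~V)  //  (W & (W & W)).
  branch 1 (add ~(((X & V) & (V -> Y)) | ~V)):
    ~(((X & V) & (V -> Y)) | ~V): α-rule — add ~((X & V) & (V -> Y)), ~~V.
    ~((X & V) & (V -> Y)): β-rule — branch into ~(X & V)  //  ~(V -> Y).
      branch 1.1 (add ~(X & V)):
        ~(X & V): β-rule — branch into ~X  //  ~V.
          branch 1.1.1 (add ~X):
            ○ open, literals {V=true, X=false}.
          branch 1.1.2 (add ~V):
            × closes — contains both V and ~V.
      branch 1.2 (add ~(V -> Y)):
        ~(V -> Y): α-rule — add V, ~Y.
        ○ open, literals {V=true, Y=false}.
  branch 2 (add (W & (W & W))):
    (W & (W & W)): α-rule — add W, (W & W).
    (W & W): α-rule — add W, W.
    ○ open, literals {W=true}.
1 branch closed, 3 open.
An open branch gives a satisfying assignment: V=true, X=false.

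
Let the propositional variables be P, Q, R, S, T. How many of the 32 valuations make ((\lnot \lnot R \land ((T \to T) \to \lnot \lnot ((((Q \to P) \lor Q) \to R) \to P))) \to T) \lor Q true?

Initial set: {(((\lnot \lnot R \land ((T \to T) \to \lnot \lnot ((((Q \to P) \lor Q) \to R) \to P))) \to T) \lor Q)}.
(((\lnot \lnot R \land ((T \to T) \to \lnot \lnot ((((Q \to P) \lor Q) \to R) \to P))) \to T) \lor Q): β-rule — branch into ((\lnot \lnot R \land ((T \to T) \to \lnot \lnot ((((Q \to P) \lor Q) \to R) \to P))) \to T)  //  Q.
  branch 1 (add ((\lnot \lnot R \land ((T \to T) \to \lnot \lnot ((((Q \to P) \lor Q) \to R) \to P))) \to T)):
    ((\lnot \lnot R \land ((T \to T) \to \lnot \lnot ((((Q \to P) \lor Q) \to R) \to P))) \to T): β-rule — branch into \lnot (\lnot \lnot R \land ((T \to T) \to \lnot \lnot ((((Q \to P) \lor Q) \to R) \to P)))  //  T.
      branch 1.1 (add \lnot (\lnot \lnot R \land ((T \to T) \to \lnot \lnot ((((Q \to P) \lor Q) \to R) \to P)))):
        \lnot (\lnot \lnot R \land ((T \to T) \to \lnot \lnot ((((Q \to P) \lor Q) \to R) \to P))): β-rule — branch into \lnot \lnot \lnot R  //  \lnot ((T \to T) \to \lnot \lnot ((((Q \to P) \lor Q) \to R) \to P)).
          branch 1.1.1 (add \lnot \lnot \lnot R):
            \lnot \lnot \lnot R: drop double negation, giving \lnot R.
            ○ open, literals {R=F}.
          branch 1.1.2 (add \lnot ((T \to T) \to \lnot \lnot ((((Q \to P) \lor Q) \to R) \to P))):
            \lnot ((T \to T) \to \lnot \lnot ((((Q \to P) \lor Q) \to R) \to P)): α-rule — add (T \to T), \lnot \lnot \lnot ((((Q \to P) \lor Q) \to R) \to P).
            \lnot \lnot \lnot ((((Q \to P) \lor Q) \to R) \to P): drop double negation, giving \lnot ((((Q \to P) \lor Q) \to R) \to P).
            \lnot ((((Q \to P) \lor Q) \to R) \to P): α-rule — add (((Q \to P) \lor Q) \to R), \lnot P.
            (T \to T): β-rule — branch into \lnot T  //  T.
              branch 1.1.2.1 (add \lnot T):
                (((Q \to P) \lor Q) \to R): β-rule — branch into \lnot ((Q \to P) \lor Q)  //  R.
                  branch 1.1.2.1.1 (add \lnot ((Q \to P) \lor Q)):
                    \lnot ((Q \to P) \lor Q): α-rule — add \lnot (Q \to P), \lnot Q.
                    \lnot (Q \to P): α-rule — add Q, \lnot P.
                    × closes — contains both Q and \lnot Q.
                  branch 1.1.2.1.2 (add R):
                    ○ open, literals {P=F, R=T, T=F}.
              branch 1.1.2.2 (add T):
                (((Q \to P) \lor Q) \to R): β-rule — branch into \lnot ((Q \to P) \lor Q)  //  R.
                  branch 1.1.2.2.1 (add \lnot ((Q \to P) \lor Q)):
                    \lnot ((Q \to P) \lor Q): α-rule — add \lnot (Q \to P), \lnot Q.
                    \lnot (Q \to P): α-rule — add Q, \lnot P.
                    × closes — contains both Q and \lnot Q.
                  branch 1.1.2.2.2 (add R):
                    ○ open, literals {P=F, R=T, T=T}.
      branch 1.2 (add T):
        ○ open, literals {T=T}.
  branch 2 (add Q):
    ○ open, literals {Q=T}.
2 branches closed, 5 open.
Each open branch fixes some atoms; the unmentioned ones are free. Counting distinct full assignments: branch {R=F} (P, Q, S, T) contributes 16 new; branch {P=F, R=T, T=F} (Q, S) contributes 4 new; branch {P=F, R=T, T=T} (Q, S) contributes 4 new; branch {T=T} (P, Q, R, S) contributes 4 new; branch {Q=T} (P, R, S, T) contributes 2 new. Total: 30.

30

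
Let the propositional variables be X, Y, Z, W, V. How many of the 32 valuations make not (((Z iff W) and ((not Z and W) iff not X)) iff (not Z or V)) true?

20

Initial set: {not (((Z iff W) and ((not Z and W) iff not X)) iff (not Z or V))}.
not (((Z iff W) and ((not Z and W) iff not X)) iff (not Z or V)): β-rule — branch into ((Z iff W) and ((not Z and W) iff not X)), not (not Z or V)  //  not ((Z iff W) and ((not Z and W) iff not X)), (not Z or V).
  branch 1 (add ((Z iff W) and ((not Z and W) iff not X)), not (not Z or V)):
    ((Z iff W) and ((not Z and W) iff not X)): α-rule — add (Z iff W), ((not Z and W) iff not X).
    not (not Z or V): α-rule — add not not Z, not V.
    (Z iff W): β-rule — branch into Z, W  //  not Z, not W.
      branch 1.1 (add Z, W):
        ((not Z and W) iff not X): β-rule — branch into (not Z and W), not X  //  not (not Z and W), not not X.
          branch 1.1.1 (add (not Z and W), not X):
            (not Z and W): α-rule — add not Z, W.
            × closes — contains both Z and not Z.
          branch 1.1.2 (add not (not Z and W), not not X):
            not (not Z and W): β-rule — branch into not not Z  //  not W.
              branch 1.1.2.1 (add not not Z):
                ○ open, literals {V=0, W=1, X=1, Z=1}.
              branch 1.1.2.2 (add not W):
                × closes — contains both W and not W.
      branch 1.2 (add not Z, not W):
        × closes — contains both Z and not Z.
  branch 2 (add not ((Z iff W) and ((not Z and W) iff not X)), (not Z or V)):
    not ((Z iff W) and ((not Z and W) iff not X)): β-rule — branch into not (Z iff W)  //  not ((not Z and W) iff not X).
      branch 2.1 (add not (Z iff W)):
        (not Z or V): β-rule — branch into not Z  //  V.
          branch 2.1.1 (add not Z):
            not (Z iff W): β-rule — branch into Z, not W  //  not Z, W.
              branch 2.1.1.1 (add Z, not W):
                × closes — contains both Z and not Z.
              branch 2.1.1.2 (add not Z, W):
                ○ open, literals {W=1, Z=0}.
          branch 2.1.2 (add V):
            not (Z iff W): β-rule — branch into Z, not W  //  not Z, W.
              branch 2.1.2.1 (add Z, not W):
                ○ open, literals {V=1, W=0, Z=1}.
              branch 2.1.2.2 (add not Z, W):
                ○ open, literals {V=1, W=1, Z=0}.
      branch 2.2 (add not ((not Z and W) iff not X)):
        (not Z or V): β-rule — branch into not Z  //  V.
          branch 2.2.1 (add not Z):
            not ((not Z and W) iff not X): β-rule — branch into (not Z and W), not not X  //  not (not Z and W), not X.
              branch 2.2.1.1 (add (not Z and W), not not X):
                (not Z and W): α-rule — add not Z, W.
                ○ open, literals {W=1, X=1, Z=0}.
              branch 2.2.1.2 (add not (not Z and W), not X):
                not (not Z and W): β-rule — branch into not not Z  //  not W.
                  branch 2.2.1.2.1 (add not not Z):
                    × closes — contains both Z and not Z.
                  branch 2.2.1.2.2 (add not W):
                    ○ open, literals {W=0, X=0, Z=0}.
          branch 2.2.2 (add V):
            not ((not Z and W) iff not X): β-rule — branch into (not Z and W), not not X  //  not (not Z and W), not X.
              branch 2.2.2.1 (add (not Z and W), not not X):
                (not Z and W): α-rule — add not Z, W.
                ○ open, literals {V=1, W=1, X=1, Z=0}.
              branch 2.2.2.2 (add not (not Z and W), not X):
                not (not Z and W): β-rule — branch into not not Z  //  not W.
                  branch 2.2.2.2.1 (add not not Z):
                    ○ open, literals {V=1, X=0, Z=1}.
                  branch 2.2.2.2.2 (add not W):
                    ○ open, literals {V=1, W=0, X=0}.
5 branches closed, 9 open.
Each open branch fixes some atoms; the unmentioned ones are free. Counting distinct full assignments: branch {V=0, W=1, X=1, Z=1} (Y) contributes 2 new; branch {W=1, Z=0} (X, Y, V) contributes 8 new; branch {V=1, W=0, Z=1} (X, Y) contributes 4 new; branch {V=1, W=1, Z=0} (X, Y) contributes 0 new; branch {W=1, X=1, Z=0} (Y, V) contributes 0 new; branch {W=0, X=0, Z=0} (Y, V) contributes 4 new; branch {V=1, W=1, X=1, Z=0} (Y) contributes 0 new; branch {V=1, X=0, Z=1} (Y, W) contributes 2 new; branch {V=1, W=0, X=0} (Y, Z) contributes 0 new. Total: 20.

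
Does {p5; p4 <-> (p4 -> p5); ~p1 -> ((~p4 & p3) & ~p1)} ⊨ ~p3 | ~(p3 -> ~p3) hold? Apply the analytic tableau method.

Initial set: {T p5; T (p4 <-> (p4 -> p5)); T (~p1 -> ((~p4 & p3) & ~p1)); F (~p3 | ~(p3 -> ~p3))}.
F (~p3 | ~(p3 -> ~p3)): α-rule — add F ~p3, F ~(p3 -> ~p3).
T (p4 <-> (p4 -> p5)): β-rule — branch into T p4, T (p4 -> p5)  //  F p4, F (p4 -> p5).
  branch 1 (add T p4, T (p4 -> p5)):
    T (~p1 -> ((~p4 & p3) & ~p1)): β-rule — branch into F ~p1  //  T ((~p4 & p3) & ~p1).
      branch 1.1 (add F ~p1):
        F ~(p3 -> ~p3): β-rule — branch into F p3  //  T ~p3.
          branch 1.1.1 (add F p3):
            × closes — contains both p3 and ~p3.
          branch 1.1.2 (add T ~p3):
            × closes — contains both p3 and ~p3.
      branch 1.2 (add T ((~p4 & p3) & ~p1)):
        T ((~p4 & p3) & ~p1): α-rule — add T (~p4 & p3), T ~p1.
        T (~p4 & p3): α-rule — add T ~p4, T p3.
        × closes — contains both p4 and ~p4.
  branch 2 (add F p4, F (p4 -> p5)):
    F (p4 -> p5): α-rule — add T p4, F p5.
    × closes — contains both p4 and ~p4.
All 4 branches close.
Every branch closed, so the premises entail the conclusion.

Yes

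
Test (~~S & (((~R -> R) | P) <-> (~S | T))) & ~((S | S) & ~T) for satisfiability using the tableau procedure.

Initial set: {((~~S & (((~R -> R) | P) <-> (~S | T))) & ~((S | S) & ~T))}.
((~~S & (((~R -> R) | P) <-> (~S | T))) & ~((S | S) & ~T)): α-rule — add (~~S & (((~R -> R) | P) <-> (~S | T))), ~((S | S) & ~T).
(~~S & (((~R -> R) | P) <-> (~S | T))): α-rule — add ~~S, (((~R -> R) | P) <-> (~S | T)).
~~S: drop double negation, giving S.
~((S | S) & ~T): β-rule — branch into ~(S | S)  //  ~~T.
  branch 1 (add ~(S | S)):
    ~(S | S): α-rule — add ~S, ~S.
    × closes — contains both S and ~S.
  branch 2 (add ~~T):
    (((~R -> R) | P) <-> (~S | T)): β-rule — branch into ((~R -> R) | P), (~S | T)  //  ~((~R -> R) | P), ~(~S | T).
      branch 2.1 (add ((~R -> R) | P), (~S | T)):
        ((~R -> R) | P): β-rule — branch into (~R -> R)  //  P.
          branch 2.1.1 (add (~R -> R)):
            (~S | T): β-rule — branch into ~S  //  T.
              branch 2.1.1.1 (add ~S):
                × closes — contains both S and ~S.
              branch 2.1.1.2 (add T):
                (~R -> R): β-rule — branch into ~~R  //  R.
                  branch 2.1.1.2.1 (add ~~R):
                    ○ open, literals {R=true, S=true, T=true}.
                  branch 2.1.1.2.2 (add R):
                    ○ open, literals {R=true, S=true, T=true}.
          branch 2.1.2 (add P):
            (~S | T): β-rule — branch into ~S  //  T.
              branch 2.1.2.1 (add ~S):
                × closes — contains both S and ~S.
              branch 2.1.2.2 (add T):
                ○ open, literals {P=true, S=true, T=true}.
      branch 2.2 (add ~((~R -> R) | P), ~(~S | T)):
        ~((~R -> R) | P): α-rule — add ~(~R -> R), ~P.
        ~(~S | T): α-rule — add ~~S, ~T.
        × closes — contains both T and ~T.
4 branches closed, 3 open.
An open branch gives a satisfying assignment: R=true, S=true, T=true.

Satisfiable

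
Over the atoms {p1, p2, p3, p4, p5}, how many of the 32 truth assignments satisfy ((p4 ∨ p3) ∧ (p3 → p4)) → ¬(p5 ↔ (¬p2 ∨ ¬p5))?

Initial set: {(((p4 ∨ p3) ∧ (p3 → p4)) → ¬(p5 ↔ (¬p2 ∨ ¬p5)))}.
(((p4 ∨ p3) ∧ (p3 → p4)) → ¬(p5 ↔ (¬p2 ∨ ¬p5))): β-rule — branch into ¬((p4 ∨ p3) ∧ (p3 → p4))  //  ¬(p5 ↔ (¬p2 ∨ ¬p5)).
  branch 1 (add ¬((p4 ∨ p3) ∧ (p3 → p4))):
    ¬((p4 ∨ p3) ∧ (p3 → p4)): β-rule — branch into ¬(p4 ∨ p3)  //  ¬(p3 → p4).
      branch 1.1 (add ¬(p4 ∨ p3)):
        ¬(p4 ∨ p3): α-rule — add ¬p4, ¬p3.
        ○ open, literals {p3=F, p4=F}.
      branch 1.2 (add ¬(p3 → p4)):
        ¬(p3 → p4): α-rule — add p3, ¬p4.
        ○ open, literals {p3=T, p4=F}.
  branch 2 (add ¬(p5 ↔ (¬p2 ∨ ¬p5))):
    ¬(p5 ↔ (¬p2 ∨ ¬p5)): β-rule — branch into p5, ¬(¬p2 ∨ ¬p5)  //  ¬p5, (¬p2 ∨ ¬p5).
      branch 2.1 (add p5, ¬(¬p2 ∨ ¬p5)):
        ¬(¬p2 ∨ ¬p5): α-rule — add ¬¬p2, ¬¬p5.
        ○ open, literals {p2=T, p5=T}.
      branch 2.2 (add ¬p5, (¬p2 ∨ ¬p5)):
        (¬p2 ∨ ¬p5): β-rule — branch into ¬p2  //  ¬p5.
          branch 2.2.1 (add ¬p2):
            ○ open, literals {p2=F, p5=F}.
          branch 2.2.2 (add ¬p5):
            ○ open, literals {p5=F}.
0 branches closed, 5 open.
Each open branch fixes some atoms; the unmentioned ones are free. Counting distinct full assignments: branch {p3=F, p4=F} (p1, p2, p5) contributes 8 new; branch {p3=T, p4=F} (p1, p2, p5) contributes 8 new; branch {p2=T, p5=T} (p1, p3, p4) contributes 4 new; branch {p2=F, p5=F} (p1, p3, p4) contributes 4 new; branch {p5=F} (p1, p2, p3, p4) contributes 4 new. Total: 28.

28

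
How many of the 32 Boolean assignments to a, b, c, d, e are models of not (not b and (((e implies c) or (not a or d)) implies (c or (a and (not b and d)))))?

21

Initial set: {T not (not b and (((e implies c) or (not a or d)) implies (c or (a and (not b and d)))))}.
T not (not b and (((e implies c) or (not a or d)) implies (c or (a and (not b and d))))): β-rule — branch into F not b  //  F (((e implies c) or (not a or d)) implies (c or (a and (not b and d)))).
  branch 1 (add F not b):
    ○ open, literals {b=T}.
  branch 2 (add F (((e implies c) or (not a or d)) implies (c or (a and (not b and d))))):
    F (((e implies c) or (not a or d)) implies (c or (a and (not b and d)))): α-rule — add T ((e implies c) or (not a or d)), F (c or (a and (not b and d))).
    F (c or (a and (not b and d))): α-rule — add F c, F (a and (not b and d)).
    T ((e implies c) or (not a or d)): β-rule — branch into T (e implies c)  //  T (not a or d).
      branch 2.1 (add T (e implies c)):
        F (a and (not b and d)): β-rule — branch into F a  //  F (not b and d).
          branch 2.1.1 (add F a):
            T (e implies c): β-rule — branch into F e  //  T c.
              branch 2.1.1.1 (add F e):
                ○ open, literals {a=F, c=F, e=F}.
              branch 2.1.1.2 (add T c):
                × closes — contains both c and not c.
          branch 2.1.2 (add F (not b and d)):
            T (e implies c): β-rule — branch into F e  //  T c.
              branch 2.1.2.1 (add F e):
                F (not b and d): β-rule — branch into F not b  //  F d.
                  branch 2.1.2.1.1 (add F not b):
                    ○ open, literals {b=T, c=F, e=F}.
                  branch 2.1.2.1.2 (add F d):
                    ○ open, literals {c=F, d=F, e=F}.
              branch 2.1.2.2 (add T c):
                × closes — contains both c and not c.
      branch 2.2 (add T (not a or d)):
        F (a and (not b and d)): β-rule — branch into F a  //  F (not b and d).
          branch 2.2.1 (add F a):
            T (not a or d): β-rule — branch into T not a  //  T d.
              branch 2.2.1.1 (add T not a):
                ○ open, literals {a=F, c=F}.
              branch 2.2.1.2 (add T d):
                ○ open, literals {a=F, c=F, d=T}.
          branch 2.2.2 (add F (not b and d)):
            T (not a or d): β-rule — branch into T not a  //  T d.
              branch 2.2.2.1 (add T not a):
                F (not b and d): β-rule — branch into F not b  //  F d.
                  branch 2.2.2.1.1 (add F not b):
                    ○ open, literals {a=F, b=T, c=F}.
                  branch 2.2.2.1.2 (add F d):
                    ○ open, literals {a=F, c=F, d=F}.
              branch 2.2.2.2 (add T d):
                F (not b and d): β-rule — branch into F not b  //  F d.
                  branch 2.2.2.2.1 (add F not b):
                    ○ open, literals {b=T, c=F, d=T}.
                  branch 2.2.2.2.2 (add F d):
                    × closes — contains both d and not d.
3 branches closed, 9 open.
Each open branch fixes some atoms; the unmentioned ones are free. Counting distinct full assignments: branch {b=T} (a, c, d, e) contributes 16 new; branch {a=F, c=F, e=F} (b, d) contributes 2 new; branch {b=T, c=F, e=F} (a, d) contributes 0 new; branch {c=F, d=F, e=F} (a, b) contributes 1 new; branch {a=F, c=F} (b, d, e) contributes 2 new; branch {a=F, c=F, d=T} (b, e) contributes 0 new; branch {a=F, b=T, c=F} (d, e) contributes 0 new; branch {a=F, c=F, d=F} (b, e) contributes 0 new; branch {b=T, c=F, d=T} (a, e) contributes 0 new. Total: 21.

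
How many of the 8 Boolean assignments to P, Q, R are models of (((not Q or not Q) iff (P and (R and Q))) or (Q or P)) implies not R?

5

Initial set: {((((not Q or not Q) iff (P and (R and Q))) or (Q or P)) implies not R)}.
((((not Q or not Q) iff (P and (R and Q))) or (Q or P)) implies not R): β-rule — branch into not (((not Q or not Q) iff (P and (R and Q))) or (Q or P))  //  not R.
  branch 1 (add not (((not Q or not Q) iff (P and (R and Q))) or (Q or P))):
    not (((not Q or not Q) iff (P and (R and Q))) or (Q or P)): α-rule — add not ((not Q or not Q) iff (P and (R and Q))), not (Q or P).
    not (Q or P): α-rule — add not Q, not P.
    not ((not Q or not Q) iff (P and (R and Q))): β-rule — branch into (not Q or not Q), not (P and (R and Q))  //  not (not Q or not Q), (P and (R and Q)).
      branch 1.1 (add (not Q or not Q), not (P and (R and Q))):
        (not Q or not Q): β-rule — branch into not Q  //  not Q.
          branch 1.1.1 (add not Q):
            not (P and (R and Q)): β-rule — branch into not P  //  not (R and Q).
              branch 1.1.1.1 (add not P):
                ○ open, literals {P=0, Q=0}.
              branch 1.1.1.2 (add not (R and Q)):
                not (R and Q): β-rule — branch into not R  //  not Q.
                  branch 1.1.1.2.1 (add not R):
                    ○ open, literals {P=0, Q=0, R=0}.
                  branch 1.1.1.2.2 (add not Q):
                    ○ open, literals {P=0, Q=0}.
          branch 1.1.2 (add not Q):
            not (P and (R and Q)): β-rule — branch into not P  //  not (R and Q).
              branch 1.1.2.1 (add not P):
                ○ open, literals {P=0, Q=0}.
              branch 1.1.2.2 (add not (R and Q)):
                not (R and Q): β-rule — branch into not R  //  not Q.
                  branch 1.1.2.2.1 (add not R):
                    ○ open, literals {P=0, Q=0, R=0}.
                  branch 1.1.2.2.2 (add not Q):
                    ○ open, literals {P=0, Q=0}.
      branch 1.2 (add not (not Q or not Q), (P and (R and Q))):
        not (not Q or not Q): α-rule — add not not Q, not not Q.
        × closes — contains both Q and not Q.
  branch 2 (add not R):
    ○ open, literals {R=0}.
1 branch closed, 7 open.
Each open branch fixes some atoms; the unmentioned ones are free. Counting distinct full assignments: branch {P=0, Q=0} (R) contributes 2 new; branch {P=0, Q=0, R=0} (none free) contributes 0 new; branch {P=0, Q=0} (R) contributes 0 new; branch {P=0, Q=0} (R) contributes 0 new; branch {P=0, Q=0, R=0} (none free) contributes 0 new; branch {P=0, Q=0} (R) contributes 0 new; branch {R=0} (P, Q) contributes 3 new. Total: 5.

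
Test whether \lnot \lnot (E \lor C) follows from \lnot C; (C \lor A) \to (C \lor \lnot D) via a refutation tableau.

Initial set: {\lnot C; ((C \lor A) \to (C \lor \lnot D)); \lnot \lnot \lnot (E \lor C)}.
\lnot \lnot \lnot (E \lor C): drop double negation, giving \lnot (E \lor C).
\lnot (E \lor C): α-rule — add \lnot E, \lnot C.
((C \lor A) \to (C \lor \lnot D)): β-rule — branch into \lnot (C \lor A)  //  (C \lor \lnot D).
  branch 1 (add \lnot (C \lor A)):
    \lnot (C \lor A): α-rule — add \lnot C, \lnot A.
    ○ open, literals {A=F, C=F, E=F}.
  branch 2 (add (C \lor \lnot D)):
    (C \lor \lnot D): β-rule — branch into C  //  \lnot D.
      branch 2.1 (add C):
        × closes — contains both C and \lnot C.
      branch 2.2 (add \lnot D):
        ○ open, literals {C=F, D=F, E=F}.
1 branch closed, 2 open.
An open branch gives a countermodel: A=F, C=F, E=F (unmentioned atoms arbitrary); the premises hold there but the conclusion fails.

No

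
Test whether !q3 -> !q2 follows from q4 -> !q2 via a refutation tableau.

No

Initial set: {(q4 -> !q2); !(!q3 -> !q2)}.
!(!q3 -> !q2): α-rule — add !q3, !!q2.
(q4 -> !q2): β-rule — branch into !q4  //  !q2.
  branch 1 (add !q4):
    ○ open, literals {q2=true, q3=false, q4=false}.
  branch 2 (add !q2):
    × closes — contains both q2 and !q2.
1 branch closed, 1 open.
An open branch gives a countermodel: q2=true, q3=false, q4=false (unmentioned atoms arbitrary); the premises hold there but the conclusion fails.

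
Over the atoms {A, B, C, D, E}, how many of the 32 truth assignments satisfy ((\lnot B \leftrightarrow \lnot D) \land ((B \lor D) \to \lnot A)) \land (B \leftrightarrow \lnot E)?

6

Initial set: {(((\lnot B \leftrightarrow \lnot D) \land ((B \lor D) \to \lnot A)) \land (B \leftrightarrow \lnot E))}.
(((\lnot B \leftrightarrow \lnot D) \land ((B \lor D) \to \lnot A)) \land (B \leftrightarrow \lnot E)): α-rule — add ((\lnot B \leftrightarrow \lnot D) \land ((B \lor D) \to \lnot A)), (B \leftrightarrow \lnot E).
((\lnot B \leftrightarrow \lnot D) \land ((B \lor D) \to \lnot A)): α-rule — add (\lnot B \leftrightarrow \lnot D), ((B \lor D) \to \lnot A).
(B \leftrightarrow \lnot E): β-rule — branch into B, \lnot E  //  \lnot B, \lnot \lnot E.
  branch 1 (add B, \lnot E):
    (\lnot B \leftrightarrow \lnot D): β-rule — branch into \lnot B, \lnot D  //  \lnot \lnot B, \lnot \lnot D.
      branch 1.1 (add \lnot B, \lnot D):
        × closes — contains both B and \lnot B.
      branch 1.2 (add \lnot \lnot B, \lnot \lnot D):
        ((B \lor D) \to \lnot A): β-rule — branch into \lnot (B \lor D)  //  \lnot A.
          branch 1.2.1 (add \lnot (B \lor D)):
            \lnot (B \lor D): α-rule — add \lnot B, \lnot D.
            × closes — contains both B and \lnot B.
          branch 1.2.2 (add \lnot A):
            ○ open, literals {A=false, B=true, D=true, E=false}.
  branch 2 (add \lnot B, \lnot \lnot E):
    (\lnot B \leftrightarrow \lnot D): β-rule — branch into \lnot B, \lnot D  //  \lnot \lnot B, \lnot \lnot D.
      branch 2.1 (add \lnot B, \lnot D):
        ((B \lor D) \to \lnot A): β-rule — branch into \lnot (B \lor D)  //  \lnot A.
          branch 2.1.1 (add \lnot (B \lor D)):
            \lnot (B \lor D): α-rule — add \lnot B, \lnot D.
            ○ open, literals {B=false, D=false, E=true}.
          branch 2.1.2 (add \lnot A):
            ○ open, literals {A=false, B=false, D=false, E=true}.
      branch 2.2 (add \lnot \lnot B, \lnot \lnot D):
        × closes — contains both B and \lnot B.
3 branches closed, 3 open.
Each open branch fixes some atoms; the unmentioned ones are free. Counting distinct full assignments: branch {A=false, B=true, D=true, E=false} (C) contributes 2 new; branch {B=false, D=false, E=true} (A, C) contributes 4 new; branch {A=false, B=false, D=false, E=true} (C) contributes 0 new. Total: 6.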